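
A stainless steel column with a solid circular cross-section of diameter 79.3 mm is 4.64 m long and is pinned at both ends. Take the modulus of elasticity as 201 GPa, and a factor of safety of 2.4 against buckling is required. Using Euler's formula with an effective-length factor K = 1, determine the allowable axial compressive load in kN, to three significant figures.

I = πd⁴/64 = π×79.3⁴/64 = 1.941×10^6 mm⁴.
Effective length L_e = KL = 1×4.64 m = 4640 mm.
Euler critical load P_cr = π²EI/L_e² = π²×201000×1.941×10^6/4640² = 178900 N.
P_allow = P_cr/n = 178900/2.4 = 74530 N.

P_allow = 74.5 kN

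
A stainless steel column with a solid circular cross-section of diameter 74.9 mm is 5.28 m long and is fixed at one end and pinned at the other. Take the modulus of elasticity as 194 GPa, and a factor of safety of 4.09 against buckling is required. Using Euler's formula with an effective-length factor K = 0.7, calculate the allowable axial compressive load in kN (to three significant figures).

I = πd⁴/64 = π×74.9⁴/64 = 1.545×10^6 mm⁴.
Effective length L_e = KL = 0.7×5.28 m = 3696 mm.
Euler critical load P_cr = π²EI/L_e² = π²×194000×1.545×10^6/3696² = 216500 N.
P_allow = P_cr/n = 216500/4.09 = 52940 N.

P_allow = 52.9 kN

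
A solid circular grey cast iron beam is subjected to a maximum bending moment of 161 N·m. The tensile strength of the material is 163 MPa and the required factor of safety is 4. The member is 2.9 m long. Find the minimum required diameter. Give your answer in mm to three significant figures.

σ_allow = 163/4 = 40.75 MPa.
For a solid circular section σ = 32M/(πd³), so d³ = 32M/(π σ_allow) = 32×161000/(π×40.75) = 40240 mm³.
d = 34.27 mm.

d = 34.3 mm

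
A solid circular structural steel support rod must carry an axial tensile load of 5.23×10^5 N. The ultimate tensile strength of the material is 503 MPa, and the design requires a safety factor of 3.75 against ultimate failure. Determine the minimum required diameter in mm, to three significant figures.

d = 70.5 mm

Allowable stress σ_allow = 503/3.75 = 134.1 MPa.
Required area A = F/σ_allow = 523000/134.1 = 3899 mm².
A = πd²/4 → d = √(4A/π) = 70.46 mm.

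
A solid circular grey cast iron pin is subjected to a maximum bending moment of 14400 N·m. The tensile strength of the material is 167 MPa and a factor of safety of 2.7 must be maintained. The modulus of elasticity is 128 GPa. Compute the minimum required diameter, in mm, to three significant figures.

d = 133 mm

σ_allow = 167/2.7 = 61.85 MPa.
For a solid circular section σ = 32M/(πd³), so d³ = 32M/(π σ_allow) = 32×1.4400×10^7/(π×61.85) = 2.371×10^6 mm³.
d = 133.4 mm.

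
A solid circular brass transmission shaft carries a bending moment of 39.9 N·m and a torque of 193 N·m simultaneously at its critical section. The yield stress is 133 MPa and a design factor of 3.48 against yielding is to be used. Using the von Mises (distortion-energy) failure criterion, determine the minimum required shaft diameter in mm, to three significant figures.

d = 35.8 mm

σ_allow = σ_y/n = 133/3.48 = 38.22 MPa.
For a solid shaft σ_b = 32M/(πd³) and τ = 16T/(πd³), so the von Mises stress is σ' = (16/πd³)·√(4M²+3T²).
√(4M²+3T²) = √(4×(39900)² + 3×(193000)²) = 343700 N·mm.
d³ = 16×343700/(π×38.22) = 45800 mm³.
d = 35.78 mm.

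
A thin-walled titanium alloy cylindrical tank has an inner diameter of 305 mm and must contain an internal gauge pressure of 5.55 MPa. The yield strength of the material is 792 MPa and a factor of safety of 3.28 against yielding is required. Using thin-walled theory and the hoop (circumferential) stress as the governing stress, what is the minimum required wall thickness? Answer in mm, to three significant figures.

σ_allow = 792/3.28 = 241.5 MPa.
Hoop stress σ_h = pD/(2t), so t = pD/(2σ_allow) = 5.55×305/(2×241.5) = 3.505 mm.

t = 3.51 mm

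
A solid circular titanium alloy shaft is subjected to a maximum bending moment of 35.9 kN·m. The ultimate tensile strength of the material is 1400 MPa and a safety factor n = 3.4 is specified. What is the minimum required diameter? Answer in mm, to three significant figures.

σ_allow = 1400/3.4 = 411.8 MPa.
For a solid circular section σ = 32M/(πd³), so d³ = 32M/(π σ_allow) = 32×3.5900×10^7/(π×411.8) = 888100 mm³.
d = 96.12 mm.

d = 96.1 mm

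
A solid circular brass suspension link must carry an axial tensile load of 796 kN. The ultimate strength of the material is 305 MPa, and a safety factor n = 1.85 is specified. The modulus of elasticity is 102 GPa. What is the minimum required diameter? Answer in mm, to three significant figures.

Allowable stress σ_allow = 305/1.85 = 164.9 MPa.
Required area A = F/σ_allow = 796000/164.9 = 4828 mm².
A = πd²/4 → d = √(4A/π) = 78.41 mm.

d = 78.4 mm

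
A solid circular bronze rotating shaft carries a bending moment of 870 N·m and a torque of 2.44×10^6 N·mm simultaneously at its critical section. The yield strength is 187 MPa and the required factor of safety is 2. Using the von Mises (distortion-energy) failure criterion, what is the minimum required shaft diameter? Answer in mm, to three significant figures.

σ_allow = σ_y/n = 187/2 = 93.50 MPa.
For a solid shaft σ_b = 32M/(πd³) and τ = 16T/(πd³), so the von Mises stress is σ' = (16/πd³)·√(4M²+3T²).
√(4M²+3T²) = √(4×(870000)² + 3×(2.440×10^6)²) = 4.570×10^6 N·mm.
d³ = 16×4.570×10^6/(π×93.50) = 248900 mm³.
d = 62.91 mm.

d = 62.9 mm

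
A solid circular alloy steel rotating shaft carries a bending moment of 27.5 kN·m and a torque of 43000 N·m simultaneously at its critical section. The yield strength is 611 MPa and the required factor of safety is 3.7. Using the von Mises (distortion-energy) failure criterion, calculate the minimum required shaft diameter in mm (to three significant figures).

σ_allow = σ_y/n = 611/3.7 = 165.1 MPa.
For a solid shaft σ_b = 32M/(πd³) and τ = 16T/(πd³), so the von Mises stress is σ' = (16/πd³)·√(4M²+3T²).
√(4M²+3T²) = √(4×(2.750×10^7)² + 3×(4.300×10^7)²) = 9.259×10^7 N·mm.
d³ = 16×9.259×10^7/(π×165.1) = 2.855×10^6 mm³.
d = 141.9 mm.

d = 142 mm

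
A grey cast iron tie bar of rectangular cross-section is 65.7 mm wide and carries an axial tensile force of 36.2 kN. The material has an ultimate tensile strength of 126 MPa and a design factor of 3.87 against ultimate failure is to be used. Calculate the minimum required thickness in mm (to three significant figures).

t = 16.9 mm

σ_allow = 126/3.87 = 32.56 MPa.
Required area A = F/σ_allow = 36200/32.56 = 1112 mm².
t = A/w = 1112/65.7 = 16.92 mm.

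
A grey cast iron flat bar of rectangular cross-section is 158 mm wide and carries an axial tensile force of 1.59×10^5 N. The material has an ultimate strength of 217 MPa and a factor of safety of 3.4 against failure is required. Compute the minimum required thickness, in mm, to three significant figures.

t = 15.8 mm

σ_allow = 217/3.4 = 63.82 MPa.
Required area A = F/σ_allow = 159000/63.82 = 2491 mm².
t = A/w = 2491/158 = 15.77 mm.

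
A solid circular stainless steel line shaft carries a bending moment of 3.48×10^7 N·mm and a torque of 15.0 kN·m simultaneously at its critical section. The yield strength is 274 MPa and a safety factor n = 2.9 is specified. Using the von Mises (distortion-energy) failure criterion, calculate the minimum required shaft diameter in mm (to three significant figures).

d = 159 mm

σ_allow = σ_y/n = 274/2.9 = 94.48 MPa.
For a solid shaft σ_b = 32M/(πd³) and τ = 16T/(πd³), so the von Mises stress is σ' = (16/πd³)·√(4M²+3T²).
√(4M²+3T²) = √(4×(3.480×10^7)² + 3×(1.500×10^7)²) = 7.429×10^7 N·mm.
d³ = 16×7.429×10^7/(π×94.48) = 4.005×10^6 mm³.
d = 158.8 mm.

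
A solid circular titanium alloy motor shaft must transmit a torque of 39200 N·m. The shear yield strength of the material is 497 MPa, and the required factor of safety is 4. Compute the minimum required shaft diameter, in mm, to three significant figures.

d = 117 mm

Allowable shear stress τ_allow = 497/4 = 124.2 MPa.
For a solid shaft τ = 16T/(πd³), so d³ = 16T/(π τ_allow) = 16×3.9200×10^7/(π×124.2) = 1.607×10^6 mm³.
d = (1.607×10^6)^(1/3) = 117.1 mm.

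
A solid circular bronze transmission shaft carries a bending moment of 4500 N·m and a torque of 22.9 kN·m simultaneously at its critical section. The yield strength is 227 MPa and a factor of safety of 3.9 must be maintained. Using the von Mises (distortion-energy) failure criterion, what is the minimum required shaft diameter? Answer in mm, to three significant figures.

σ_allow = σ_y/n = 227/3.9 = 58.21 MPa.
For a solid shaft σ_b = 32M/(πd³) and τ = 16T/(πd³), so the von Mises stress is σ' = (16/πd³)·√(4M²+3T²).
√(4M²+3T²) = √(4×(4.500×10^6)² + 3×(2.290×10^7)²) = 4.067×10^7 N·mm.
d³ = 16×4.067×10^7/(π×58.21) = 3.559×10^6 mm³.
d = 152.7 mm.

d = 153 mm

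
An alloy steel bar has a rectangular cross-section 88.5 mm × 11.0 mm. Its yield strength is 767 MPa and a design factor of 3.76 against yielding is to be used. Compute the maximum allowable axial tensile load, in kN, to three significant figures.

F_allow = 199 kN

σ_allow = 767/3.76 = 204.0 MPa.
A = 88.5×11.0 = 973.5 mm².
F_allow = σ_allow × A = 204.0×973.5 = 198600 N.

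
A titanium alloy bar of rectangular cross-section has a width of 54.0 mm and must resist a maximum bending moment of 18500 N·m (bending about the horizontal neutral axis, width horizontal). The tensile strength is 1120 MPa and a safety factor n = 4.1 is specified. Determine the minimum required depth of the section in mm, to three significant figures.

h = 86.7 mm

σ_allow = 1120/4.1 = 273.2 MPa.
For a rectangular section σ = 6M/(bh²), so h² = 6M/(b σ_allow) = 6×1.8500×10^7/(54.0×273.2) = 7525 mm².
h = 86.75 mm.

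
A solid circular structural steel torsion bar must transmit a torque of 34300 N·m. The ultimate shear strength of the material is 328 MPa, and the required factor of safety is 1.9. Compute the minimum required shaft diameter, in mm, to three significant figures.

Allowable shear stress τ_allow = 328/1.9 = 172.6 MPa.
For a solid shaft τ = 16T/(πd³), so d³ = 16T/(π τ_allow) = 16×3.4300×10^7/(π×172.6) = 1.012×10^6 mm³.
d = (1.012×10^6)^(1/3) = 100.4 mm.

d = 100 mm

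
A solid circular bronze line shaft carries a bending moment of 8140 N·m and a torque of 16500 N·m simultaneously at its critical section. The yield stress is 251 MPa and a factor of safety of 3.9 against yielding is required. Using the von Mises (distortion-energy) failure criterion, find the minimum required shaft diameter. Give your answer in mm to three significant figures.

d = 138 mm

σ_allow = σ_y/n = 251/3.9 = 64.36 MPa.
For a solid shaft σ_b = 32M/(πd³) and τ = 16T/(πd³), so the von Mises stress is σ' = (16/πd³)·√(4M²+3T²).
√(4M²+3T²) = √(4×(8.140×10^6)² + 3×(1.650×10^7)²) = 3.289×10^7 N·mm.
d³ = 16×3.289×10^7/(π×64.36) = 2.603×10^6 mm³.
d = 137.6 mm.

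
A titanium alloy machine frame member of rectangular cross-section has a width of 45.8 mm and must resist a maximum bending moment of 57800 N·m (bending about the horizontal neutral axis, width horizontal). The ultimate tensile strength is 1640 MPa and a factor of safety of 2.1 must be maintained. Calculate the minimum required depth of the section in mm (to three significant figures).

σ_allow = 1640/2.1 = 781.0 MPa.
For a rectangular section σ = 6M/(bh²), so h² = 6M/(b σ_allow) = 6×5.7800×10^7/(45.8×781.0) = 9696 mm².
h = 98.47 mm.

h = 98.5 mm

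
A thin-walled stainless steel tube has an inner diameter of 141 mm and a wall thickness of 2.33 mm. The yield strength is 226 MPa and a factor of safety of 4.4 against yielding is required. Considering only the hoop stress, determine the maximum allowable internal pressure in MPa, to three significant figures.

p_allow = 1.70 MPa

σ_allow = 226/4.4 = 51.36 MPa.
σ_h = pD/(2t) → p_allow = 2σ_allow t/D = 2×51.36×2.33/141 = 1.698 MPa.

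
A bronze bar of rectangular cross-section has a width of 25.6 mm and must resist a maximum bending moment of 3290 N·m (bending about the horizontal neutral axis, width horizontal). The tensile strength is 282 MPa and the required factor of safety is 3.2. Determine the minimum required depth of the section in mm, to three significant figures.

h = 93.5 mm

σ_allow = 282/3.2 = 88.12 MPa.
For a rectangular section σ = 6M/(bh²), so h² = 6M/(b σ_allow) = 6×3290000/(25.6×88.12) = 8750 mm².
h = 93.54 mm.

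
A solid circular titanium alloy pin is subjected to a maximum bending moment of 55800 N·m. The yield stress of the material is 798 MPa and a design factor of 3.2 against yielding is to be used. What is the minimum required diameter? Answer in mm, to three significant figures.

σ_allow = 798/3.2 = 249.4 MPa.
For a solid circular section σ = 32M/(πd³), so d³ = 32M/(π σ_allow) = 32×5.5800×10^7/(π×249.4) = 2.279×10^6 mm³.
d = 131.6 mm.

d = 132 mm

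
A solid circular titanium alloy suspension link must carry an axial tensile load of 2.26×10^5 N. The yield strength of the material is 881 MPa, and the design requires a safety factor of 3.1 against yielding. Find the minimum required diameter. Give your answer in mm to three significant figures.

Allowable stress σ_allow = 881/3.1 = 284.2 MPa.
Required area A = F/σ_allow = 226000/284.2 = 795.2 mm².
A = πd²/4 → d = √(4A/π) = 31.82 mm.

d = 31.8 mm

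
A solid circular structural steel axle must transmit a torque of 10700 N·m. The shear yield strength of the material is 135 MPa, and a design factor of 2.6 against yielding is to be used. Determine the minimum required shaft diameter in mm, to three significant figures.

d = 102 mm

Allowable shear stress τ_allow = 135/2.6 = 51.92 MPa.
For a solid shaft τ = 16T/(πd³), so d³ = 16T/(π τ_allow) = 16×1.0700×10^7/(π×51.92) = 1.050×10^6 mm³.
d = (1.050×10^6)^(1/3) = 101.6 mm.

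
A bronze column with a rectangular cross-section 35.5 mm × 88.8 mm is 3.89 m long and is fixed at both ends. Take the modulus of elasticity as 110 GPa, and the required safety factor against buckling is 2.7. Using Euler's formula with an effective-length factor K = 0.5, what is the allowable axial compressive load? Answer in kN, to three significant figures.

P_allow = 35.2 kN

Buckling occurs about the weak axis: I_min = h·b³/12 = 88.8×35.5³/12 = 331100 mm⁴ (b = 35.5 mm is the smaller dimension).
Effective length L_e = KL = 0.5×3.89 m = 1945 mm.
Euler critical load P_cr = π²EI/L_e² = π²×110000×331100/1945² = 95010 N.
P_allow = P_cr/n = 95010/2.7 = 35190 N.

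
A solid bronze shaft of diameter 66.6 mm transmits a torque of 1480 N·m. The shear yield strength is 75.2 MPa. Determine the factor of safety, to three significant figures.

n = 2.95

τ = 16T/(πd³) = 16×1480000/(π×66.6³) = 25.52 MPa.
n = τ_limit/τ = 75.2/25.52 = 2.947.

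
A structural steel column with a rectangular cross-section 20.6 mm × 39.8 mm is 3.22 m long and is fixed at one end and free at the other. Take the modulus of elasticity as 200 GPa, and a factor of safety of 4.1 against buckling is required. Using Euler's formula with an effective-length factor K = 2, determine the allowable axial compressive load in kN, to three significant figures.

Buckling occurs about the weak axis: I_min = h·b³/12 = 39.8×20.6³/12 = 28990 mm⁴ (b = 20.6 mm is the smaller dimension).
Effective length L_e = KL = 2×3.22 m = 6440 mm.
Euler critical load P_cr = π²EI/L_e² = π²×200000×28990/6440² = 1380 N.
P_allow = P_cr/n = 1380/4.1 = 336.6 N.

P_allow = 0.337 kN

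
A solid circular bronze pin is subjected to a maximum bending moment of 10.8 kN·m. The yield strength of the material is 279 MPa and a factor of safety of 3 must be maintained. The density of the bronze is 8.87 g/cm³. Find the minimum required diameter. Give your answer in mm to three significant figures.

d = 106 mm

σ_allow = 279/3 = 93.00 MPa.
For a solid circular section σ = 32M/(πd³), so d³ = 32M/(π σ_allow) = 32×1.0800×10^7/(π×93.00) = 1.183×10^6 mm³.
d = 105.8 mm.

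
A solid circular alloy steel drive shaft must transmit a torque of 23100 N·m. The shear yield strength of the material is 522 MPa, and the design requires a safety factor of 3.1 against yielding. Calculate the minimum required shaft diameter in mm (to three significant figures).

d = 88.7 mm

Allowable shear stress τ_allow = 522/3.1 = 168.4 MPa.
For a solid shaft τ = 16T/(πd³), so d³ = 16T/(π τ_allow) = 16×2.3100×10^7/(π×168.4) = 698700 mm³.
d = (698700)^(1/3) = 88.73 mm.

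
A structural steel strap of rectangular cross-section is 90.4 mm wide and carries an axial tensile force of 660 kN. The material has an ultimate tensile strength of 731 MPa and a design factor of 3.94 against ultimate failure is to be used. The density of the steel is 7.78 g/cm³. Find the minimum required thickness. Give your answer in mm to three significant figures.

σ_allow = 731/3.94 = 185.5 MPa.
Required area A = F/σ_allow = 660000/185.5 = 3557 mm².
t = A/w = 3557/90.4 = 39.35 mm.

t = 39.4 mm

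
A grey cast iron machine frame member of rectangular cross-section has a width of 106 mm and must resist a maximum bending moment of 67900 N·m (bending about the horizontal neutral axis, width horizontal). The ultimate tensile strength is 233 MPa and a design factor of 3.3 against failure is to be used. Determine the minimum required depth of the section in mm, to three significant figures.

h = 233 mm

σ_allow = 233/3.3 = 70.61 MPa.
For a rectangular section σ = 6M/(bh²), so h² = 6M/(b σ_allow) = 6×6.7900×10^7/(106×70.61) = 54430 mm².
h = 233.3 mm.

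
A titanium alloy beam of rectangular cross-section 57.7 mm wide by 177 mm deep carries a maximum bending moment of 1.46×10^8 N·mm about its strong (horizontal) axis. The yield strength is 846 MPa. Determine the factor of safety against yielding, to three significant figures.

Section modulus S = bh²/6 = 57.7×177²/6 = 301300 mm³.
σ = M/S = 1.4600×10^8/301300 = 484.6 MPa.
n = 846/484.6 = 1.746.

n = 1.75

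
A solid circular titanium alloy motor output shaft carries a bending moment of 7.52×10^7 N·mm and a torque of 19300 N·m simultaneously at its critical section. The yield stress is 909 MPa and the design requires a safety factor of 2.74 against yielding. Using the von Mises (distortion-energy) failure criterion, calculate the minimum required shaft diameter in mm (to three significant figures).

d = 133 mm

σ_allow = σ_y/n = 909/2.74 = 331.8 MPa.
For a solid shaft σ_b = 32M/(πd³) and τ = 16T/(πd³), so the von Mises stress is σ' = (16/πd³)·√(4M²+3T²).
√(4M²+3T²) = √(4×(7.520×10^7)² + 3×(1.930×10^7)²) = 1.541×10^8 N·mm.
d³ = 16×1.541×10^8/(π×331.8) = 2.365×10^6 mm³.
d = 133.2 mm.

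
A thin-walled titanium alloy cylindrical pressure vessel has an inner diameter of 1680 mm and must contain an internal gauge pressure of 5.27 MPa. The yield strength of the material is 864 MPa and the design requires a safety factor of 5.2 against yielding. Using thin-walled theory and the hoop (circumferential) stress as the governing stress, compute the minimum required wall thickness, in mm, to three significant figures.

σ_allow = 864/5.2 = 166.2 MPa.
Hoop stress σ_h = pD/(2t), so t = pD/(2σ_allow) = 5.27×1680/(2×166.2) = 26.64 mm.

t = 26.6 mm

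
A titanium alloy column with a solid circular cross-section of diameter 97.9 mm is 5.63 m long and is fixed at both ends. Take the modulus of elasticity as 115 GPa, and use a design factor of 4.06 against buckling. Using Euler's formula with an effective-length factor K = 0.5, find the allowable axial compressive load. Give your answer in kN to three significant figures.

I = πd⁴/64 = π×97.9⁴/64 = 4.509×10^6 mm⁴.
Effective length L_e = KL = 0.5×5.63 m = 2815 mm.
Euler critical load P_cr = π²EI/L_e² = π²×115000×4.509×10^6/2815² = 645900 N.
P_allow = P_cr/n = 645900/4.06 = 159100 N.

P_allow = 159 kN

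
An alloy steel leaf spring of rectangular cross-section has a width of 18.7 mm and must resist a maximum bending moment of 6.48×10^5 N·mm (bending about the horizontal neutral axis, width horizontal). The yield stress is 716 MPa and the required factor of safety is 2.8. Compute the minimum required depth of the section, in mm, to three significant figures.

h = 28.5 mm

σ_allow = 716/2.8 = 255.7 MPa.
For a rectangular section σ = 6M/(bh²), so h² = 6M/(b σ_allow) = 6×648000/(18.7×255.7) = 813.1 mm².
h = 28.51 mm.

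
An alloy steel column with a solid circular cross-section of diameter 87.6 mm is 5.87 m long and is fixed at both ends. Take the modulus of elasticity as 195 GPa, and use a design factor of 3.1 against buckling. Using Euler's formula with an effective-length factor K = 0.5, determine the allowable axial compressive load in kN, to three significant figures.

P_allow = 208 kN

I = πd⁴/64 = π×87.6⁴/64 = 2.891×10^6 mm⁴.
Effective length L_e = KL = 0.5×5.87 m = 2935 mm.
Euler critical load P_cr = π²EI/L_e² = π²×195000×2.891×10^6/2935² = 645800 N.
P_allow = P_cr/n = 645800/3.1 = 208300 N.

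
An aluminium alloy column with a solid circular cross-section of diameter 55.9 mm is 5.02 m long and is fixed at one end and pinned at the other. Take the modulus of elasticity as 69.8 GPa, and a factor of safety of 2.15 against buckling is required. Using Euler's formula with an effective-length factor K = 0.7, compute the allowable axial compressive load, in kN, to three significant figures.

P_allow = 12.4 kN

I = πd⁴/64 = π×55.9⁴/64 = 479300 mm⁴.
Effective length L_e = KL = 0.7×5.02 m = 3514 mm.
Euler critical load P_cr = π²EI/L_e² = π²×69800×479300/3514² = 26740 N.
P_allow = P_cr/n = 26740/2.15 = 12440 N.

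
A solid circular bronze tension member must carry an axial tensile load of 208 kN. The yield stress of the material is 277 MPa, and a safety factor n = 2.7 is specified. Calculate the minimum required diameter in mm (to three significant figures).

Allowable stress σ_allow = 277/2.7 = 102.6 MPa.
Required area A = F/σ_allow = 208000/102.6 = 2027 mm².
A = πd²/4 → d = √(4A/π) = 50.81 mm.

d = 50.8 mm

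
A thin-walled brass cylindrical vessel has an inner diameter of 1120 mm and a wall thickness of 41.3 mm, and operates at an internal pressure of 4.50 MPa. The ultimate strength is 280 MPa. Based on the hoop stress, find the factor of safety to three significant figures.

σ_h = pD/(2t) = 4.50×1120/(2×41.3) = 61.02 MPa.
n = 280/61.02 = 4.589.

n = 4.59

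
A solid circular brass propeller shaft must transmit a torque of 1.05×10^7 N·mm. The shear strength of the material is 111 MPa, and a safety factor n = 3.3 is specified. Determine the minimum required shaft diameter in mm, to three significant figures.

Allowable shear stress τ_allow = 111/3.3 = 33.64 MPa.
For a solid shaft τ = 16T/(πd³), so d³ = 16T/(π τ_allow) = 16×1.0500×10^7/(π×33.64) = 1.590×10^6 mm³.
d = (1.590×10^6)^(1/3) = 116.7 mm.

d = 117 mm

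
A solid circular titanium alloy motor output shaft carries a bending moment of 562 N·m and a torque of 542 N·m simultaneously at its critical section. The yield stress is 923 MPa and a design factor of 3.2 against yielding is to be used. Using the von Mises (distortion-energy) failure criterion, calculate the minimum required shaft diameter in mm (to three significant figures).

d = 29.6 mm

σ_allow = σ_y/n = 923/3.2 = 288.4 MPa.
For a solid shaft σ_b = 32M/(πd³) and τ = 16T/(πd³), so the von Mises stress is σ' = (16/πd³)·√(4M²+3T²).
√(4M²+3T²) = √(4×(562000)² + 3×(542000)²) = 1.464×10^6 N·mm.
d³ = 16×1.464×10^6/(π×288.4) = 25860 mm³.
d = 29.57 mm.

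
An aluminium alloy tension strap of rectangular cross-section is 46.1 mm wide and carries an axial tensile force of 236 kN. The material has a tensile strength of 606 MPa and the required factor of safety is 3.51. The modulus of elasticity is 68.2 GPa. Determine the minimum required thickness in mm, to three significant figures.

σ_allow = 606/3.51 = 172.6 MPa.
Required area A = F/σ_allow = 236000/172.6 = 1367 mm².
t = A/w = 1367/46.1 = 29.65 mm.

t = 29.7 mm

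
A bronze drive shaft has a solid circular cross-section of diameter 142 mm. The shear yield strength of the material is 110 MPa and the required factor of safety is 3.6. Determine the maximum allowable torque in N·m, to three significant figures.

T_allow = 17200 N·m

τ_allow = 110/3.6 = 30.56 MPa.
For a solid shaft T_allow = τ_allow·πd³/16; πd³/16 = π×142³/16 = 562200 mm³.
T_allow = 30.56×562200 = 1.718×10^7 N·mm = 17180 N·m.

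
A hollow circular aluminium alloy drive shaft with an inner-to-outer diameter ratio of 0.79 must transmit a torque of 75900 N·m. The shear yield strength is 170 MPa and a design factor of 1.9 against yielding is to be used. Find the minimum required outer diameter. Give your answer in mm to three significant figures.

τ_allow = 170/1.9 = 89.47 MPa.
For a hollow shaft τ = 16T/[πd_o³(1−k⁴)] with k = 0.79, so 1−k⁴ = 0.6105.
d_o³ = 16T/[π τ_allow (1−k⁴)] = 16×7.5900×10^7/(π×89.47×0.6105) = 7.077×10^6 mm³.
d_o = 192.0 mm.

d_o = 192 mm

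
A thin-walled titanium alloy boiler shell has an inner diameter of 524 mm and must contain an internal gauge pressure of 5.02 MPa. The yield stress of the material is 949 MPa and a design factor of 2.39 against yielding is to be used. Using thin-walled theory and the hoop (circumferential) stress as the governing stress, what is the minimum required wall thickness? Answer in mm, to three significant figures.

t = 3.31 mm

σ_allow = 949/2.39 = 397.1 MPa.
Hoop stress σ_h = pD/(2t), so t = pD/(2σ_allow) = 5.02×524/(2×397.1) = 3.312 mm.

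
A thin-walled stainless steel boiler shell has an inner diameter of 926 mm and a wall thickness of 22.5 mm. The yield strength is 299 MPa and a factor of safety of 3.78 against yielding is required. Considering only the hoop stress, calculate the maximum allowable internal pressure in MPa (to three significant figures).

p_allow = 3.84 MPa

σ_allow = 299/3.78 = 79.10 MPa.
σ_h = pD/(2t) → p_allow = 2σ_allow t/D = 2×79.10×22.5/926 = 3.844 MPa.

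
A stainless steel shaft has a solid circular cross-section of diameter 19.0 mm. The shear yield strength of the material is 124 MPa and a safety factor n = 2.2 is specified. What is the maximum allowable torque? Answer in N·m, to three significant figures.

T_allow = 75.9 N·m

τ_allow = 124/2.2 = 56.36 MPa.
For a solid shaft T_allow = τ_allow·πd³/16; πd³/16 = π×19.0³/16 = 1347 mm³.
T_allow = 56.36×1347 = 75910 N·mm = 75.91 N·m.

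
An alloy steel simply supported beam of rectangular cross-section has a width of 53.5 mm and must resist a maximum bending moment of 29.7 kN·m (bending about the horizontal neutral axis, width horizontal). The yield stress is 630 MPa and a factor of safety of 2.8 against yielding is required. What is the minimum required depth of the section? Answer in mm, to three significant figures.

h = 122 mm

σ_allow = 630/2.8 = 225.0 MPa.
For a rectangular section σ = 6M/(bh²), so h² = 6M/(b σ_allow) = 6×2.9700×10^7/(53.5×225.0) = 14800 mm².
h = 121.7 mm.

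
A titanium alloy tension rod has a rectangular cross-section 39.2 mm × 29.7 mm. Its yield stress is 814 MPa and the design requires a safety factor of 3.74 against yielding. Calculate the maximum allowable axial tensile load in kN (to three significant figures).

σ_allow = 814/3.74 = 217.6 MPa.
A = 39.2×29.7 = 1164 mm².
F_allow = σ_allow × A = 217.6×1164 = 253400 N.

F_allow = 253 kN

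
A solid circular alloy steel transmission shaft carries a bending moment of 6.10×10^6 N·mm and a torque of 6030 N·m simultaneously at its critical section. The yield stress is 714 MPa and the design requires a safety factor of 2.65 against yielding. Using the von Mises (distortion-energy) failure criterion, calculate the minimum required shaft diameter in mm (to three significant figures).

σ_allow = σ_y/n = 714/2.65 = 269.4 MPa.
For a solid shaft σ_b = 32M/(πd³) and τ = 16T/(πd³), so the von Mises stress is σ' = (16/πd³)·√(4M²+3T²).
√(4M²+3T²) = √(4×(6.100×10^6)² + 3×(6.030×10^6)²) = 1.606×10^7 N·mm.
d³ = 16×1.606×10^7/(π×269.4) = 303600 mm³.
d = 67.21 mm.

d = 67.2 mm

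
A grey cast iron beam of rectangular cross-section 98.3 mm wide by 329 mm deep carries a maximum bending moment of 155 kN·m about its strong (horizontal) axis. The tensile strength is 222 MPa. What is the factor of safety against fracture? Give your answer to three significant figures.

n = 2.54

Section modulus S = bh²/6 = 98.3×329²/6 = 1.773×10^6 mm³.
σ = M/S = 1.5500×10^8/1.773×10^6 = 87.41 MPa.
n = 222/87.41 = 2.540.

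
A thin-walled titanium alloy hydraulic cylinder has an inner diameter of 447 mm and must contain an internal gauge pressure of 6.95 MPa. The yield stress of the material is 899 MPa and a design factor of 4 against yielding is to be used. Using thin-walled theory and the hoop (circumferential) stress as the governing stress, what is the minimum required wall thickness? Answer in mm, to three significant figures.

t = 6.91 mm

σ_allow = 899/4 = 224.8 MPa.
Hoop stress σ_h = pD/(2t), so t = pD/(2σ_allow) = 6.95×447/(2×224.8) = 6.911 mm.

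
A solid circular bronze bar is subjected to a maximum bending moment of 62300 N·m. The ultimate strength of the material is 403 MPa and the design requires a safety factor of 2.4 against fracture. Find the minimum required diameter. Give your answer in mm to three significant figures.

σ_allow = 403/2.4 = 167.9 MPa.
For a solid circular section σ = 32M/(πd³), so d³ = 32M/(π σ_allow) = 32×6.2300×10^7/(π×167.9) = 3.779×10^6 mm³.
d = 155.8 mm.

d = 156 mm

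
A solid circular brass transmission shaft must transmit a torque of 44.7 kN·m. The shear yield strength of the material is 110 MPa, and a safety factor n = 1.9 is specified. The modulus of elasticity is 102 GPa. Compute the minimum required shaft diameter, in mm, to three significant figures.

d = 158 mm

Allowable shear stress τ_allow = 110/1.9 = 57.89 MPa.
For a solid shaft τ = 16T/(πd³), so d³ = 16T/(π τ_allow) = 16×4.4700×10^7/(π×57.89) = 3.932×10^6 mm³.
d = (3.932×10^6)^(1/3) = 157.8 mm.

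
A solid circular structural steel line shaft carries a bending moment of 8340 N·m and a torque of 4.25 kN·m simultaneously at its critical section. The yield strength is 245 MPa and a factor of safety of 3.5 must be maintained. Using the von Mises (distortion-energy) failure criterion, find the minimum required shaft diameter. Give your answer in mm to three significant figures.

σ_allow = σ_y/n = 245/3.5 = 70.00 MPa.
For a solid shaft σ_b = 32M/(πd³) and τ = 16T/(πd³), so the von Mises stress is σ' = (16/πd³)·√(4M²+3T²).
√(4M²+3T²) = √(4×(8.340×10^6)² + 3×(4.250×10^6)²) = 1.823×10^7 N·mm.
d³ = 16×1.823×10^7/(π×70.00) = 1.327×10^6 mm³.
d = 109.9 mm.

d = 110 mm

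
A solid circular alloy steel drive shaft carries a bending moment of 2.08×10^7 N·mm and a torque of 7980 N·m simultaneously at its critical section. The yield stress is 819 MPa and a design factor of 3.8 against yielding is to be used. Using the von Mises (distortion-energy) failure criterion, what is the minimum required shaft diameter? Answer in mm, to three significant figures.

d = 101 mm

σ_allow = σ_y/n = 819/3.8 = 215.5 MPa.
For a solid shaft σ_b = 32M/(πd³) and τ = 16T/(πd³), so the von Mises stress is σ' = (16/πd³)·√(4M²+3T²).
√(4M²+3T²) = √(4×(2.080×10^7)² + 3×(7.980×10^6)²) = 4.384×10^7 N·mm.
d³ = 16×4.384×10^7/(π×215.5) = 1.036×10^6 mm³.
d = 101.2 mm.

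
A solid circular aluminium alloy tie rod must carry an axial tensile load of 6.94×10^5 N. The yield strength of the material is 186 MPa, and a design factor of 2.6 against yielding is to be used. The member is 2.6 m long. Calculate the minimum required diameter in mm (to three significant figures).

d = 111 mm

Allowable stress σ_allow = 186/2.6 = 71.54 MPa.
Required area A = F/σ_allow = 694000/71.54 = 9701 mm².
A = πd²/4 → d = √(4A/π) = 111.1 mm.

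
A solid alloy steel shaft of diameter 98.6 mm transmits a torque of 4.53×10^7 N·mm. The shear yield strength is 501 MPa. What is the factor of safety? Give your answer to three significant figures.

n = 2.08

τ = 16T/(πd³) = 16×4.5300×10^7/(π×98.6³) = 240.7 MPa.
n = τ_limit/τ = 501/240.7 = 2.082.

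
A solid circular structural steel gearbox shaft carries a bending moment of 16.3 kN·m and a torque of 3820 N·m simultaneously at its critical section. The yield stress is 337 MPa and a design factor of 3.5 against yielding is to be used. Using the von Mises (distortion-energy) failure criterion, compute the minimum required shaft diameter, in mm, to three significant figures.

σ_allow = σ_y/n = 337/3.5 = 96.29 MPa.
For a solid shaft σ_b = 32M/(πd³) and τ = 16T/(πd³), so the von Mises stress is σ' = (16/πd³)·√(4M²+3T²).
√(4M²+3T²) = √(4×(1.630×10^7)² + 3×(3.820×10^6)²) = 3.326×10^7 N·mm.
d³ = 16×3.326×10^7/(π×96.29) = 1.760×10^6 mm³.
d = 120.7 mm.

d = 121 mm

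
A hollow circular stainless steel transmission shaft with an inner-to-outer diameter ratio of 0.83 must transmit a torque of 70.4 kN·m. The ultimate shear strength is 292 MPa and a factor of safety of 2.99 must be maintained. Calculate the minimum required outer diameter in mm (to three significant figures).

d_o = 191 mm

τ_allow = 292/2.99 = 97.66 MPa.
For a hollow shaft τ = 16T/[πd_o³(1−k⁴)] with k = 0.83, so 1−k⁴ = 0.5254.
d_o³ = 16T/[π τ_allow (1−k⁴)] = 16×7.0400×10^7/(π×97.66×0.5254) = 6.988×10^6 mm³.
d_o = 191.2 mm.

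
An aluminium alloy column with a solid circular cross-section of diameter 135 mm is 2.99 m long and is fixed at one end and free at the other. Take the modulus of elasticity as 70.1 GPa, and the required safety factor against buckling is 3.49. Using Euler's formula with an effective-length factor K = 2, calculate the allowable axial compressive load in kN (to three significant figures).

P_allow = 90.4 kN

I = πd⁴/64 = π×135⁴/64 = 1.630×10^7 mm⁴.
Effective length L_e = KL = 2×2.99 m = 5980 mm.
Euler critical load P_cr = π²EI/L_e² = π²×70100×1.630×10^7/5980² = 315400 N.
P_allow = P_cr/n = 315400/3.49 = 90380 N.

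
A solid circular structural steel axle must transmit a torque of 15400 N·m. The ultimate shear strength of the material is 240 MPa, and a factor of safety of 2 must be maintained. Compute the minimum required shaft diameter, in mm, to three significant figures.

d = 86.8 mm

Allowable shear stress τ_allow = 240/2 = 120.0 MPa.
For a solid shaft τ = 16T/(πd³), so d³ = 16T/(π τ_allow) = 16×1.5400×10^7/(π×120.0) = 653600 mm³.
d = (653600)^(1/3) = 86.78 mm.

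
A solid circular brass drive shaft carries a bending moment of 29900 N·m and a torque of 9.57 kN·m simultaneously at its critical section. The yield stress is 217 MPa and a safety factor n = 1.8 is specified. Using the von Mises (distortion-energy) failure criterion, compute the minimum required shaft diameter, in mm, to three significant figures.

σ_allow = σ_y/n = 217/1.8 = 120.6 MPa.
For a solid shaft σ_b = 32M/(πd³) and τ = 16T/(πd³), so the von Mises stress is σ' = (16/πd³)·√(4M²+3T²).
√(4M²+3T²) = √(4×(2.990×10^7)² + 3×(9.570×10^6)²) = 6.205×10^7 N·mm.
d³ = 16×6.205×10^7/(π×120.6) = 2.622×10^6 mm³.
d = 137.9 mm.

d = 138 mm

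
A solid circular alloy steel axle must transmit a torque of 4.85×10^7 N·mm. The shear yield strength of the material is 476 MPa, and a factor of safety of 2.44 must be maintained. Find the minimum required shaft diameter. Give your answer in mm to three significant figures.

Allowable shear stress τ_allow = 476/2.44 = 195.1 MPa.
For a solid shaft τ = 16T/(πd³), so d³ = 16T/(π τ_allow) = 16×4.8500×10^7/(π×195.1) = 1.266×10^6 mm³.
d = (1.266×10^6)^(1/3) = 108.2 mm.

d = 108 mm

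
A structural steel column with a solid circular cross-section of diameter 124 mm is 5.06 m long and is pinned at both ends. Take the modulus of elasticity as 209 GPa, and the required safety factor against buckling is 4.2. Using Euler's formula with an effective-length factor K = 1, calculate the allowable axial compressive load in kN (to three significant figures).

P_allow = 223 kN

I = πd⁴/64 = π×124⁴/64 = 1.161×10^7 mm⁴.
Effective length L_e = KL = 1×5.06 m = 5060 mm.
Euler critical load P_cr = π²EI/L_e² = π²×209000×1.161×10^7/5060² = 935000 N.
P_allow = P_cr/n = 935000/4.2 = 222600 N.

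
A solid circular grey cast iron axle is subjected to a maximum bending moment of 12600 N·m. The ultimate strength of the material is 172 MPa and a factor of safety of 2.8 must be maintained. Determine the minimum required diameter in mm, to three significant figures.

d = 128 mm

σ_allow = 172/2.8 = 61.43 MPa.
For a solid circular section σ = 32M/(πd³), so d³ = 32M/(π σ_allow) = 32×1.2600×10^7/(π×61.43) = 2.089×10^6 mm³.
d = 127.8 mm.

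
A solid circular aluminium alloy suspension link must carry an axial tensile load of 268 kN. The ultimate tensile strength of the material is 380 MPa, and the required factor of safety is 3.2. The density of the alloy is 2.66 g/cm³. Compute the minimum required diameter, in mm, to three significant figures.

Allowable stress σ_allow = 380/3.2 = 118.8 MPa.
Required area A = F/σ_allow = 268000/118.8 = 2257 mm².
A = πd²/4 → d = √(4A/π) = 53.61 mm.

d = 53.6 mm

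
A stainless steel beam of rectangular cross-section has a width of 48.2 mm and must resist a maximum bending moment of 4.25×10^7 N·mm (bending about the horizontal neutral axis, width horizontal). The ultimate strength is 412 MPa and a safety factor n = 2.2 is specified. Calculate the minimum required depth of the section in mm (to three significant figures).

σ_allow = 412/2.2 = 187.3 MPa.
For a rectangular section σ = 6M/(bh²), so h² = 6M/(b σ_allow) = 6×4.2500×10^7/(48.2×187.3) = 28250 mm².
h = 168.1 mm.

h = 168 mm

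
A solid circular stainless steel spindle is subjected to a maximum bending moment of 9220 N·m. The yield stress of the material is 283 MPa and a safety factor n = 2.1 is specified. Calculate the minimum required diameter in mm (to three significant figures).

σ_allow = 283/2.1 = 134.8 MPa.
For a solid circular section σ = 32M/(πd³), so d³ = 32M/(π σ_allow) = 32×9220000/(π×134.8) = 696900 mm³.
d = 88.66 mm.

d = 88.7 mm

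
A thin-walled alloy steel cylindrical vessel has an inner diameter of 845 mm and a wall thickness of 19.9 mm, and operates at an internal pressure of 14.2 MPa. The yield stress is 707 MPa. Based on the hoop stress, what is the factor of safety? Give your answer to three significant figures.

n = 2.35

σ_h = pD/(2t) = 14.2×845/(2×19.9) = 301.5 MPa.
n = 707/301.5 = 2.345.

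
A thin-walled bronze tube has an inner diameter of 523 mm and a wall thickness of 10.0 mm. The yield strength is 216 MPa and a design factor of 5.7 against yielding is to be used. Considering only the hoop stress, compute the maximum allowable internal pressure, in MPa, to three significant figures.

σ_allow = 216/5.7 = 37.89 MPa.
σ_h = pD/(2t) → p_allow = 2σ_allow t/D = 2×37.89×10.0/523 = 1.449 MPa.

p_allow = 1.45 MPa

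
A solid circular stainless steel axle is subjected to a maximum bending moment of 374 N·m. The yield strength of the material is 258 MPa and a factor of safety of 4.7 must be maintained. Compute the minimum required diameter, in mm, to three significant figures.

d = 41.1 mm

σ_allow = 258/4.7 = 54.89 MPa.
For a solid circular section σ = 32M/(πd³), so d³ = 32M/(π σ_allow) = 32×374000/(π×54.89) = 69400 mm³.
d = 41.09 mm.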